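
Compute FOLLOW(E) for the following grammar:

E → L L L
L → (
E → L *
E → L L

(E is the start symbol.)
To compute FOLLOW(E), find every occurrence of E on a right-hand side N → α E β: add FIRST(β) \ {ε}, and if β is empty or nullable also add FOLLOW(N). Iterate to a fixed point.

E is the start symbol, so $ ∈ FOLLOW(E).
E does not occur on any right-hand side.

Taking the union: FOLLOW(E) = { $ }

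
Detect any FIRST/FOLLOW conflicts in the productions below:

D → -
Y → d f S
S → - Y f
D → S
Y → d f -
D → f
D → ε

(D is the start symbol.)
No FIRST/FOLLOW conflicts.

Nullable non-terminals: D.
FIRST sets used below: FIRST(S) = { '-' }

D: nullable alternative(s) D → ε; FOLLOW(D) = { $ }
  D → -: FIRST \ {ε} = { '-' } — disjoint from FOLLOW(D)
  D → S: FIRST \ {ε} = { '-' } — disjoint from FOLLOW(D)
  D → f: FIRST \ {ε} = { 'f' } — disjoint from FOLLOW(D)
  D → ε: FIRST \ {ε} = { } — this is the only nullable alternative, skip

S, Y have no nullable alternative, so no FIRST/FOLLOW check is needed there.

No FIRST/FOLLOW conflicts found.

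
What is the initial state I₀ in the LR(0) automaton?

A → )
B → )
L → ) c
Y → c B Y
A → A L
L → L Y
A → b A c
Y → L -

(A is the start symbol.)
First, augment the grammar with A' → A
I₀ = CLOSURE({ [A' → . A] }):
  [A' → . A] has the dot before A: add [A → . )], [A → . A L], [A → . b A c]
No further items can be added.

I₀ = { [A → . )], [A → . A L], [A → . b A c], [A' → . A] }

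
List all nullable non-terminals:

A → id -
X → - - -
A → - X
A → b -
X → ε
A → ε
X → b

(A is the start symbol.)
A non-terminal is nullable if it can derive ε (the empty string): either it has an ε-production, or it has a production whose right-hand side consists entirely of nullable non-terminals.

ε-productions: X → ε, A → ε
So X, A are immediately nullable.
Every non-terminal is now nullable.
Nullable = { 'A', 'X' }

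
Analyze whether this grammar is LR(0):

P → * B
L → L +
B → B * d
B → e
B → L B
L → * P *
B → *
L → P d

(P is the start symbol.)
A grammar is LR(0) if no state in the canonical LR(0) collection has:
  - both a shift item (dot before a terminal) and a complete item (shift-reduce conflict), or
  - two or more complete items (reduce-reduce conflict; the accept item [P' → P .] counts as a complete item here).

Augment with P' → P and build the canonical LR(0) collection (I0 = CLOSURE({[P' → . P]}), then GOTO on every symbol after a dot until no new states appear). It has 15 states:
  I0: { [P → . * B], [P' → . P] }  — shift
  I1: { [B → . *], [B → . B * d], [B → . L B], [B → . e], [L → . * P *], [L → . L +], [L → . P d], [P → * . B], [P → . * B] }  — shift
  I2: { [P' → P .] }  — accept
  I3: { [B → * .], [B → . *], [B → . B * d], [B → . L B], [B → . e], [L → * . P *], [L → . * P *], [L → . L +], [L → . P d], [P → * . B], [P → . * B] }  — shift, reduce
  I4: { [B → B . * d], [P → * B .] }  — shift, reduce
  I5: { [B → . *], [B → . B * d], [B → . L B], [B → . e], [B → L . B], [L → . * P *], [L → . L +], [L → . P d], [L → L . +], [P → . * B] }  — shift
  I6: { [L → P . d] }  — shift
  I7: { [B → e .] }  — reduce
  I8: { [L → P d .] }  — reduce
  I9: { [L → L + .] }  — reduce
  I10: { [B → B . * d], [B → L B .] }  — shift, reduce
  I11: { [B → B * . d] }  — shift
  I12: { [B → B * d .] }  — reduce
  I13: { [L → * P . *], [L → P . d] }  — shift
  I14: { [L → * P * .] }  — reduce

Conflict in state I3:
  Shift-reduce conflict between [B → * .] and [B → . *]
So the grammar is NOT LR(0).

Answer: No. Shift-reduce conflict between [B → * .] and [B → . *]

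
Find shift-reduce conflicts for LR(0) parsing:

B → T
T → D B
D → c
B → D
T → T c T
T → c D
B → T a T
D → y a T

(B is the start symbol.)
Yes — I2: [B → D .] vs [D → . c]; I3: [B → T .] vs [B → T . a T]; I4: [D → c .] vs [D → . c]; I8: [D → y a T .] vs [T → T . c T]; I10: [T → T c T .] vs [T → T . c T]; I15: [B → T a T .] vs [T → T . c T]

A shift-reduce conflict occurs when an LR(0) state has both:
  - a complete (reduce) item [A → α .] (dot at the end), and
  - a shift item [B → β . c γ] (dot before a terminal).

Augment with B' → B and build the canonical LR(0) collection (I0 = CLOSURE({[B' → . B]}), then GOTO on every symbol after a dot until no new states appear). It has 16 states:
  I0: { [B → . D], [B → . T a T], [B → . T], [B' → . B], [D → . c], [D → . y a T], [T → . D B], [T → . T c T], [T → . c D] }  — shift
  I1: { [B' → B .] }  — accept
  I2: { [B → . D], [B → . T a T], [B → . T], [B → D .], [D → . c], [D → . y a T], [T → . D B], [T → . T c T], [T → . c D], [T → D . B] }  — shift, reduce
  I3: { [B → T . a T], [B → T .], [T → T . c T] }  — shift, reduce
  I4: { [D → . c], [D → . y a T], [D → c .], [T → c . D] }  — shift, reduce
  I5: { [D → y . a T] }  — shift
  I6: { [D → . c], [D → . y a T], [D → y a . T], [T → . D B], [T → . T c T], [T → . c D] }  — shift
  I7: { [B → . D], [B → . T a T], [B → . T], [D → . c], [D → . y a T], [T → . D B], [T → . T c T], [T → . c D], [T → D . B] }  — shift
  I8: { [D → y a T .], [T → T . c T] }  — shift, reduce
  I9: { [D → . c], [D → . y a T], [T → . D B], [T → . T c T], [T → . c D], [T → T c . T] }  — shift
  I10: { [T → T . c T], [T → T c T .] }  — shift, reduce
  I11: { [T → D B .] }  — reduce
  I12: { [T → c D .] }  — reduce
  I13: { [D → c .] }  — reduce
  I14: { [B → T a . T], [D → . c], [D → . y a T], [T → . D B], [T → . T c T], [T → . c D] }  — shift
  I15: { [B → T a T .], [T → T . c T] }  — shift, reduce

I2 contains reduce item [B → D .] and shift items [D → . c], [D → . y a T], [T → . c D] — shift-reduce conflict.
I3 contains reduce item [B → T .] and shift items [B → T . a T], [T → T . c T] — shift-reduce conflict.
I4 contains reduce item [D → c .] and shift items [D → . c], [D → . y a T] — shift-reduce conflict.
I8 contains reduce item [D → y a T .] and shift item [T → T . c T] — shift-reduce conflict.
I10 contains reduce item [T → T c T .] and shift item [T → T . c T] — shift-reduce conflict.
I15 contains reduce item [B → T a T .] and shift item [T → T . c T] — shift-reduce conflict.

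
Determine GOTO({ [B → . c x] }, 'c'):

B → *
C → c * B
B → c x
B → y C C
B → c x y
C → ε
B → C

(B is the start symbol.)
{ [B → c . x] }

GOTO(I, 'c') = CLOSURE({ [A → αX.β] : [A → α.Xβ] ∈ I, X = 'c' })

Items with dot before 'c', with the dot advanced:
  [B → . c x] → [B → c . x]
Closure adds nothing (no advanced item has the dot before a non-terminal).

GOTO = { [B → c . x] }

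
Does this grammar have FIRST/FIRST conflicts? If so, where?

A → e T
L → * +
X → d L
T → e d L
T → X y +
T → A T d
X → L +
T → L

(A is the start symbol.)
Yes. T → e d L / T → A T d on { 'e' }; T → X y '+' / T → L on { '*' }

A FIRST/FIRST conflict occurs when two productions N → α and N → β for the same non-terminal have FIRST(α) ∩ FIRST(β) ≠ ∅ (with ε ∈ FIRST of a nullable right-hand side, so two nullable alternatives also conflict).

FIRST sets of the non-terminals at (or reachable through a nullable prefix from) the front of some alternative:
  FIRST(L) = { '*' }
  FIRST(X) = { '*', 'd' }
  FIRST(A) = { 'e' }

Productions for X:
  X → d L: FIRST = { 'd' }
  X → L +: FIRST = { '*' }
Productions for T:
  T → e d L: FIRST = { 'e' }
  T → X y +: FIRST = { '*', 'd' }
  T → A T d: FIRST = { 'e' }
  T → L: FIRST = { '*' }
A, L have only one production, so no FIRST/FIRST conflict is possible there.

Conflict for T: T → e d L and T → A T d
  Overlap: { 'e' }
Conflict for T: T → X y + and T → L
  Overlap: { '*' }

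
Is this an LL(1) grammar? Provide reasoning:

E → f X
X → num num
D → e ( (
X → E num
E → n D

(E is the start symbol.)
Yes, the grammar is LL(1).

A grammar is LL(1) if for each non-terminal N with multiple productions, the predict sets of those productions are pairwise disjoint, where PREDICT(N → α) = (FIRST(α) \ {ε}) ∪ (FOLLOW(N) if α ⇒* ε).

Relevant sets:
  FIRST(E) = { 'f', 'n' }

For E:
  PREDICT(E → f X) = { 'f' }
  PREDICT(E → n D) = { 'n' }
For X:
  PREDICT(X → num num) = { 'num' }
  PREDICT(X → E num) = { 'f', 'n' }
D has a single production, so nothing to check there.

All predict sets are disjoint. The grammar IS LL(1).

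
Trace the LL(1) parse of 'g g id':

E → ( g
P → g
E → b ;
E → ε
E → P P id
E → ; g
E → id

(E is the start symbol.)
Stack is shown with the top on the left.

Stack     Input     Action
--------------------------
E $       g g id $  output E → P P id
P P id $  g g id $  output P → g
g P id $  g g id $  match 'g'
P id $    g id $    output P → g
g id $    g id $    match 'g'
id $      id $      match 'id'
$         $         accept

The string is accepted.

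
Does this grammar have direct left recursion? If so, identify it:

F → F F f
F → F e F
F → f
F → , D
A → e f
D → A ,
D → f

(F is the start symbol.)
Direct left recursion occurs when N → N α for some non-terminal N (the right-hand side begins with the left-hand side itself).

F → F F f: LEFT RECURSIVE (starts with F)
F → F e F: LEFT RECURSIVE (starts with F)
F → f: starts with f
F → , D: starts with ','
A → e f: starts with e
D → A ,: starts with A
D → f: starts with f

The grammar has direct left recursion on: F.

Answer: Yes, F is left-recursive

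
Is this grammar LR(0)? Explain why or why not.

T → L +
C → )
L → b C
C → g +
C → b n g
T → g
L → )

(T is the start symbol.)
Yes, the grammar is LR(0)

A grammar is LR(0) if no state in the canonical LR(0) collection has:
  - both a shift item (dot before a terminal) and a complete item (shift-reduce conflict), or
  - two or more complete items (reduce-reduce conflict; the accept item [T' → T .] counts as a complete item here).

Augment with T' → T and build the canonical LR(0) collection (I0 = CLOSURE({[T' → . T]}), then GOTO on every symbol after a dot until no new states appear). It has 14 states:
  I0: { [L → . )], [L → . b C], [T → . L +], [T → . g], [T' → . T] }  — shift
  I1: { [L → ) .] }  — reduce
  I2: { [T → L . +] }  — shift
  I3: { [T' → T .] }  — accept
  I4: { [C → . )], [C → . b n g], [C → . g +], [L → b . C] }  — shift
  I5: { [T → g .] }  — reduce
  I6: { [C → ) .] }  — reduce
  I7: { [L → b C .] }  — reduce
  I8: { [C → b . n g] }  — shift
  I9: { [C → g . +] }  — shift
  I10: { [C → g + .] }  — reduce
  I11: { [C → b n . g] }  — shift
  I12: { [C → b n g .] }  — reduce
  I13: { [T → L + .] }  — reduce

Every state is either a pure shift/goto state or contains exactly one complete item and nothing to shift — no conflicts. The grammar is LR(0).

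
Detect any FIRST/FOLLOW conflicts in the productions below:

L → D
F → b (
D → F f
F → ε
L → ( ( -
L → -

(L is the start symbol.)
No FIRST/FOLLOW conflicts.

Nullable non-terminals: F.

F: nullable alternative(s) F → ε; FOLLOW(F) = { 'f' }
  F → b (: FIRST \ {ε} = { 'b' } — disjoint from FOLLOW(F)
  F → ε: FIRST \ {ε} = { } — this is the only nullable alternative, skip

D, L have no nullable alternative, so no FIRST/FOLLOW check is needed there.

No FIRST/FOLLOW conflicts found.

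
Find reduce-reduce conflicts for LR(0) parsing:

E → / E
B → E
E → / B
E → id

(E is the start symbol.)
Yes — I5: [B → E .] vs [E → / E .]

A reduce-reduce conflict occurs when an LR(0) state has two complete items [A → α .] and [B → β .] — both call for a reduction, and with no lookahead the parser cannot choose between them.

Augment with E' → E and build the canonical LR(0) collection (I0 = CLOSURE({[E' → . E]}), then GOTO on every symbol after a dot until no new states appear). It has 6 states:
  I0: { [E → . / B], [E → . / E], [E → . id], [E' → . E] }  — shift
  I1: { [B → . E], [E → . / B], [E → . / E], [E → . id], [E → / . B], [E → / . E] }  — shift
  I2: { [E' → E .] }  — accept
  I3: { [E → id .] }  — reduce
  I4: { [E → / B .] }  — reduce
  I5: { [B → E .], [E → / E .] }  — 2 reduces

I5 contains complete items [B → E .], [E → / E .] — reduce-reduce conflict.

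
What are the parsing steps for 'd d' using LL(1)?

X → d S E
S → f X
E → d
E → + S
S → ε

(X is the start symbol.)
LL(1) parsing maintains a stack (initially the start symbol over $) and the input. At each step: if the stack top is a terminal, match it against the current input token; if it is a non-terminal N, replace it with the RHS of M[N, lookahead] (the unique production whose predict set contains the lookahead).

Stack is shown with the top on the left.

Stack    Input  Action
----------------------
X $      d d $  output X → d S E
d S E $  d d $  match 'd'
S E $    d $    output S → ε
E $      d $    output E → d
d $      d $    match 'd'
$        $      accept

The string is accepted.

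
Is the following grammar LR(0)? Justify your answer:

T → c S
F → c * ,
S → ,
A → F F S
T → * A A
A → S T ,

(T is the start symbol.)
Yes, the grammar is LR(0)

Augment with T' → T and build the canonical LR(0) collection (I0 = CLOSURE({[T' → . T]}), then GOTO on every symbol after a dot until no new states appear). It has 17 states:
  I0: { [T → . * A A], [T → . c S], [T' → . T] }  — shift
  I1: { [A → . F F S], [A → . S T ,], [F → . c * ,], [S → . ,], [T → * . A A] }  — shift
  I2: { [T' → T .] }  — accept
  I3: { [S → . ,], [T → c . S] }  — shift
  I4: { [S → , .] }  — reduce
  I5: { [T → c S .] }  — reduce
  I6: { [A → . F F S], [A → . S T ,], [F → . c * ,], [S → . ,], [T → * A . A] }  — shift
  I7: { [A → F . F S], [F → . c * ,] }  — shift
  I8: { [A → S . T ,], [T → . * A A], [T → . c S] }  — shift
  I9: { [F → c . * ,] }  — shift
  I10: { [F → c * . ,] }  — shift
  I11: { [F → c * , .] }  — reduce
  I12: { [A → S T . ,] }  — shift
  I13: { [A → S T , .] }  — reduce
  I14: { [A → F F . S], [S → . ,] }  — shift
  I15: { [A → F F S .] }  — reduce
  I16: { [T → * A A .] }  — reduce

Every state is either a pure shift/goto state or contains exactly one complete item and nothing to shift — no conflicts. The grammar is LR(0).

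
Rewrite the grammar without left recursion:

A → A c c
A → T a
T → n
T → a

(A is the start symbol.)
A is directly left-recursive. The standard transformation for
  A → A α₁ | ... | A α_m | β₁ | ... | β_n
is
  A  → β₁ A' | ... | β_n A'
  A' → α₁ A' | ... | α_m A' | ε

A → T a becomes A → T a A'
A → A c c becomes A' → c c A'
Add A' → ε

Productions for other non-terminals are unchanged:
  T → n
  T → a

Resulting grammar:
A → T a A'
A' → c c A'
A' → ε
T → n
T → a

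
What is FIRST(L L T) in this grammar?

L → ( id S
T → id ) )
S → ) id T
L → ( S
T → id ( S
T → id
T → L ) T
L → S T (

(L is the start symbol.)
FIRST sets of the non-terminals involved (from the grammar, by fixed-point iteration):
  FIRST(L) = { '(', ')' }

To compute FIRST(L L T), process the symbols left to right:
Symbol L is a non-terminal. Add FIRST(L) \ {ε} = { '(', ')' }
L is not nullable (ε ∉ FIRST(L)), so stop here.
FIRST(L L T) = { '(', ')' }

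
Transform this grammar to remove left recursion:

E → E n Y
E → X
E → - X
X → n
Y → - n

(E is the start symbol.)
E is directly left-recursive. The standard transformation for
  A → A α₁ | ... | A α_m | β₁ | ... | β_n
is
  A  → β₁ A' | ... | β_n A'
  A' → α₁ A' | ... | α_m A' | ε

E → X becomes E → X E'
E → - X becomes E → - X E'
E → E n Y becomes E' → n Y E'
Add E' → ε

Productions for other non-terminals are unchanged:
  X → n
  Y → - n

Resulting grammar:
E → X E'
E → - X E'
E' → n Y E'
E' → ε
X → n
Y → - n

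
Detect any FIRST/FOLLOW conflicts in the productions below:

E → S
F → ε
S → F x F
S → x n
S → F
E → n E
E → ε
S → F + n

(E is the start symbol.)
A FIRST/FOLLOW conflict occurs when a non-terminal N has a nullable alternative N → β (β ⇒* ε) and another alternative N → α with FIRST(α) ∩ FOLLOW(N) ≠ ∅: on such a lookahead the parser cannot decide between expanding α and letting N vanish via β.

Nullable non-terminals: E, F, S.
FIRST sets used below: FIRST(S) = { '+', 'x', ε }, FIRST(F) = { ε }

E: nullable alternative(s) E → S, E → ε; FOLLOW(E) = { $ }
  E → S: FIRST \ {ε} = { '+', 'x' } — disjoint from FOLLOW(E)
  E → n E: FIRST \ {ε} = { 'n' } — disjoint from FOLLOW(E)
  E → ε: FIRST \ {ε} = { } — disjoint from FOLLOW(E)
F has a nullable alternative but only one production, so nothing to check.

S: nullable alternative(s) S → F; FOLLOW(S) = { $ }
  S → F x F: FIRST \ {ε} = { 'x' } — disjoint from FOLLOW(S)
  S → x n: FIRST \ {ε} = { 'x' } — disjoint from FOLLOW(S)
  S → F: FIRST \ {ε} = { } — this is the only nullable alternative, skip
  S → F + n: FIRST \ {ε} = { '+' } — disjoint from FOLLOW(S)

No FIRST/FOLLOW conflicts found.

Answer: No FIRST/FOLLOW conflicts.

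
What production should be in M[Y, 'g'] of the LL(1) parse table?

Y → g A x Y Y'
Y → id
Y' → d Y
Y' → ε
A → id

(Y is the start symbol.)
Y → g A x Y Y'

To find M[Y, 'g'], we find productions for Y where 'g' is in the predict set (PREDICT(N → α) = (FIRST(α) \ {ε}) ∪ (FOLLOW(N) if α ⇒* ε)).

Y → g A x Y Y': PREDICT = { 'g' }
  'g' is in predict set, so this production goes in M[Y, 'g']
Y → id: PREDICT = { 'id' }

M[Y, 'g'] = Y → g A x Y Y'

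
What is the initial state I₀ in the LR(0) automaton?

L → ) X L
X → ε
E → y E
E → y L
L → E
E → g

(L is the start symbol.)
First, augment the grammar with L' → L
I₀ = CLOSURE({ [L' → . L] }):
  [L' → . L] has the dot before L: add [L → . ) X L], [L → . E]
  [L → . E] has the dot before E: add [E → . y E], [E → . y L], [E → . g]
No further items can be added.

I₀ = { [E → . g], [E → . y E], [E → . y L], [L → . ) X L], [L → . E], [L' → . L] }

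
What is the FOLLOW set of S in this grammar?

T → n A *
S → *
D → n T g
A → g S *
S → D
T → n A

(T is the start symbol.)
To compute FOLLOW(S), find every occurrence of S on a right-hand side N → α S β: add FIRST(β) \ {ε}, and if β is empty or nullable also add FOLLOW(N). Iterate to a fixed point.

In A → g S *: S is followed by '*', add FIRST('*') \ {ε} = { '*' }

Taking the union: FOLLOW(S) = { '*' }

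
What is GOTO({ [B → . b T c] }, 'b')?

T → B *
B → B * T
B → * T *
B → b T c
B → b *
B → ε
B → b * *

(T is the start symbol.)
GOTO(I, 'b') = CLOSURE({ [A → αX.β] : [A → α.Xβ] ∈ I, X = 'b' })

Items with dot before 'b', with the dot advanced:
  [B → . b T c] → [B → b . T c]
Closure of the advanced items:
  [B → b . T c] has the dot before T: add [T → . B *]
  [T → . B *] has the dot before B: add [B → . B * T], [B → . * T *], [B → . b T c], [B → . b *], [B → .], [B → . b * *]

GOTO = { [B → . * T *], [B → . B * T], [B → . b * *], [B → . b *], [B → . b T c], [B → .], [B → b . T c], [T → . B *] }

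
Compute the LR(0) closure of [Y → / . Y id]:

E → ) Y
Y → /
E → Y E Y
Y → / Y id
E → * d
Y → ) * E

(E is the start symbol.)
{ [Y → . ) * E], [Y → . / Y id], [Y → . /], [Y → / . Y id] }

To compute CLOSURE, for each item [A → α.Bβ] where B is a non-terminal, add [B → .γ] for all productions B → γ; repeat for the newly added items until nothing changes.

Start with: [Y → / . Y id]
  [Y → / . Y id] has the dot before Y: add [Y → . /], [Y → . / Y id], [Y → . ) * E]
No further items can be added.

CLOSURE = { [Y → . ) * E], [Y → . / Y id], [Y → . /], [Y → / . Y id] }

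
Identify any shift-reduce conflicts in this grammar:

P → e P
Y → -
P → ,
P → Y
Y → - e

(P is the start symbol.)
Yes — I2: [Y → - .] vs [Y → - . e]

Augment with P' → P and build the canonical LR(0) collection (I0 = CLOSURE({[P' → . P]}), then GOTO on every symbol after a dot until no new states appear). It has 8 states:
  I0: { [P → . ,], [P → . Y], [P → . e P], [P' → . P], [Y → . - e], [Y → . -] }  — shift
  I1: { [P → , .] }  — reduce
  I2: { [Y → - . e], [Y → - .] }  — shift, reduce
  I3: { [P' → P .] }  — accept
  I4: { [P → Y .] }  — reduce
  I5: { [P → . ,], [P → . Y], [P → . e P], [P → e . P], [Y → . - e], [Y → . -] }  — shift
  I6: { [P → e P .] }  — reduce
  I7: { [Y → - e .] }  — reduce

I2 contains reduce item [Y → - .] and shift item [Y → - . e] — shift-reduce conflict.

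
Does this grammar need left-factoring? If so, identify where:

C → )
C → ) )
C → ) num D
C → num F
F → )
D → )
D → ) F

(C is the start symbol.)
Left-factoring is needed when two productions for the same non-terminal
share a common prefix on the right-hand side.

Productions for C:
  C → )
  C → ) )
  C → ) num D
  C → num F
Productions for D:
  D → )
  D → ) F

Found common prefix ')' in productions for C
Found common prefix ')' in productions for D

Answer: Yes, C has productions with common prefix ')'; D has productions with common prefix ')'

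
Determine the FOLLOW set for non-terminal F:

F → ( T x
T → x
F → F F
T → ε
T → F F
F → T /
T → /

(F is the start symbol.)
To compute FOLLOW(F), find every occurrence of F on a right-hand side N → α F β: add FIRST(β) \ {ε}, and if β is empty or nullable also add FOLLOW(N). Iterate to a fixed point.

F is the start symbol, so $ ∈ FOLLOW(F).
In F → F F: F is followed by F, add FIRST(F) \ {ε} = { '(', '/', 'x' }
In F → F F: F is at the end; this adds FOLLOW(F) to itself — nothing new
In T → F F: F is followed by F, add FIRST(F) \ {ε} = { '(', '/', 'x' }
In T → F F: F is at the end, add FOLLOW(T)

The FOLLOW sets referred to above (computed the same way, to a fixed point):
  FOLLOW(T) = { '/', 'x' }

Taking the union: FOLLOW(F) = { $, '(', '/', 'x' }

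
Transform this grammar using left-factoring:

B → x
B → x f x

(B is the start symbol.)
Left-factoring transforms A → αβ₁ | αβ₂ into A → αA' and A' → β₁ | β₂
(α is the longest common prefix among the alternatives). Repeat until
no nonterminal has two alternatives with a common prefix.

Round 1: B has alternatives sharing prefix 'x'. Introduce B': B → x B'
  Add: B' → ε
  Add: B' → f x

No remaining common prefixes — done.

Resulting grammar:
B → x B'
B' → ε
B' → f x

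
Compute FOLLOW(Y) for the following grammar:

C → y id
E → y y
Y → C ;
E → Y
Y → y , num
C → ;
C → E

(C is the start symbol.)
{ $, ';' }

To compute FOLLOW(Y), find every occurrence of Y on a right-hand side N → α Y β: add FIRST(β) \ {ε}, and if β is empty or nullable also add FOLLOW(N). Iterate to a fixed point.

In E → Y: Y is at the end, add FOLLOW(E)

The FOLLOW sets referred to above (computed the same way, to a fixed point):
  FOLLOW(E) = { $, ';' }

Taking the union: FOLLOW(Y) = { $, ';' }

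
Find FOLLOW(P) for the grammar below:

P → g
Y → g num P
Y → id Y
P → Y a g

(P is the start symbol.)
P is the start symbol, so $ ∈ FOLLOW(P).
In Y → g num P: P is at the end, add FOLLOW(Y)

The FOLLOW sets referred to above (computed the same way, to a fixed point):
  FOLLOW(Y) = { 'a' }

Taking the union: FOLLOW(P) = { $, 'a' }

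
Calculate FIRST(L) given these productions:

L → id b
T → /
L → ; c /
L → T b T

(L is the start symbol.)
To compute FIRST(L), examine every production with L on the left-hand side, reading each right-hand side left to right until a non-nullable symbol is reached.

FIRST sets of the other non-terminals involved (by the same procedure, iterated to a fixed point):
  FIRST(T) = { '/' }

From L → id b:
  - id is a terminal: add 'id' and stop
From L → ; c /:
  - ';' is a terminal: add ';' and stop
From L → T b T:
  - T is a non-terminal: add FIRST(T) \ {ε} = { '/' }
    T is not nullable, so stop

Collecting: FIRST(L) = { '/', ';', 'id' }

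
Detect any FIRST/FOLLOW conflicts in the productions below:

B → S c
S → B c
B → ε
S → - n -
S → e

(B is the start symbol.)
Yes. B → S c with FOLLOW(B) on { 'c' }

Nullable non-terminals: B.
FIRST sets used below: FIRST(S) = { '-', 'c', 'e' }

B: nullable alternative(s) B → ε; FOLLOW(B) = { $, 'c' }
  B → S c: FIRST \ {ε} = { '-', 'c', 'e' } — overlaps FOLLOW(B) on { 'c' }: CONFLICT
  B → ε: FIRST \ {ε} = { } — this is the only nullable alternative, skip

S has no nullable alternative, so no FIRST/FOLLOW check is needed there.

So the grammar has 1 FIRST/FOLLOW conflict (marked CONFLICT above).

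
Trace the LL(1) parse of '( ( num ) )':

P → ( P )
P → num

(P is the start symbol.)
LL(1) parsing maintains a stack (initially the start symbol over $) and the input. At each step: if the stack top is a terminal, match it against the current input token; if it is a non-terminal N, replace it with the RHS of M[N, lookahead] (the unique production whose predict set contains the lookahead).

Stack is shown with the top on the left.

Stack      Input          Action
--------------------------------
P $        ( ( num ) ) $  output P → ( P )
( P ) $    ( ( num ) ) $  match '('
P ) $      ( num ) ) $    output P → ( P )
( P ) ) $  ( num ) ) $    match '('
P ) ) $    num ) ) $      output P → num
num ) ) $  num ) ) $      match 'num'
) ) $      ) ) $          match ')'
) $        ) $            match ')'
$          $              accept

The string is accepted.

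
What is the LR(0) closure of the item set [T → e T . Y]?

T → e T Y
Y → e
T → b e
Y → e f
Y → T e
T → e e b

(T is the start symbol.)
{ [T → . b e], [T → . e T Y], [T → . e e b], [T → e T . Y], [Y → . T e], [Y → . e f], [Y → . e] }

To compute CLOSURE, for each item [A → α.Bβ] where B is a non-terminal, add [B → .γ] for all productions B → γ; repeat for the newly added items until nothing changes.

Start with: [T → e T . Y]
  [T → e T . Y] has the dot before Y: add [Y → . e], [Y → . e f], [Y → . T e]
  [Y → . T e] has the dot before T: add [T → . e T Y], [T → . b e], [T → . e e b]
No further items can be added.

CLOSURE = { [T → . b e], [T → . e T Y], [T → . e e b], [T → e T . Y], [Y → . T e], [Y → . e f], [Y → . e] }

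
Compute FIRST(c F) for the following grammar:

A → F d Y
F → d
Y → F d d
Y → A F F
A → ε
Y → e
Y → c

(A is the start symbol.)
{ 'c' }

To compute FIRST(c F), process the symbols left to right:
Symbol c is a terminal. Add 'c' and stop.
FIRST(c F) = { 'c' }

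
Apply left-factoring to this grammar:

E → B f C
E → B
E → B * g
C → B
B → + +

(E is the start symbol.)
E → B E'
E' → f C
E' → ε
E' → * g
C → B
B → + +

Left-factoring transforms A → αβ₁ | αβ₂ into A → αA' and A' → β₁ | β₂
(α is the longest common prefix among the alternatives). Repeat until
no nonterminal has two alternatives with a common prefix.

Round 1: E has alternatives sharing prefix 'B'. Introduce E': E → B E'
  Add: E' → f C
  Add: E' → ε
  Add: E' → * g

No remaining common prefixes — done.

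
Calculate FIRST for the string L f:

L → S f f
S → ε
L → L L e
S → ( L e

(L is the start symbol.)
{ '(', 'f' }

FIRST sets of the non-terminals involved (from the grammar, by fixed-point iteration):
  FIRST(L) = { '(', 'f' }

To compute FIRST(L f), process the symbols left to right:
Symbol L is a non-terminal. Add FIRST(L) \ {ε} = { '(', 'f' }
L is not nullable (ε ∉ FIRST(L)), so stop here.
FIRST(L f) = { '(', 'f' }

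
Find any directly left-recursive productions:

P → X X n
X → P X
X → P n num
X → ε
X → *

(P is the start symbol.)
P → X X n: starts with X
X → P X: starts with P
X → P n num: starts with P
X → ε: starts with ε
X → *: starts with '*'

No direct left recursion found.

Answer: No direct left recursion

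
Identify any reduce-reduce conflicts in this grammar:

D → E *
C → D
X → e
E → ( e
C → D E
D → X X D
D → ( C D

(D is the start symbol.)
Yes — I11: [E → ( e .] vs [X → e .]

A reduce-reduce conflict occurs when an LR(0) state has two complete items [A → α .] and [B → β .] — both call for a reduction, and with no lookahead the parser cannot choose between them.

Augment with D' → D and build the canonical LR(0) collection (I0 = CLOSURE({[D' → . D]}), then GOTO on every symbol after a dot until no new states appear). It has 16 states:
  I0: { [D → . ( C D], [D → . E *], [D → . X X D], [D' → . D], [E → . ( e], [X → . e] }  — shift
  I1: { [C → . D E], [C → . D], [D → ( . C D], [D → . ( C D], [D → . E *], [D → . X X D], [E → ( . e], [E → . ( e], [X → . e] }  — shift
  I2: { [D' → D .] }  — accept
  I3: { [D → E . *] }  — shift
  I4: { [D → X . X D], [X → . e] }  — shift
  I5: { [X → e .] }  — reduce
  I6: { [D → . ( C D], [D → . E *], [D → . X X D], [D → X X . D], [E → . ( e], [X → . e] }  — shift
  I7: { [D → X X D .] }  — reduce
  I8: { [D → E * .] }  — reduce
  I9: { [D → ( C . D], [D → . ( C D], [D → . E *], [D → . X X D], [E → . ( e], [X → . e] }  — shift
  I10: { [C → D . E], [C → D .], [E → . ( e] }  — shift, reduce
  I11: { [E → ( e .], [X → e .] }  — 2 reduces
  I12: { [E → ( . e] }  — shift
  I13: { [C → D E .] }  — reduce
  I14: { [E → ( e .] }  — reduce
  I15: { [D → ( C D .] }  — reduce

I11 contains complete items [E → ( e .], [X → e .] — reduce-reduce conflict.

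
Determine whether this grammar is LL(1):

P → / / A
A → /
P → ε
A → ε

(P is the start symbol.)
Yes, the grammar is LL(1).

Relevant sets:
  FOLLOW(P) = { $ }
  FOLLOW(A) = { $ }

For P:
  PREDICT(P → '/' '/' A) = { '/' }
  PREDICT(P → ε) = { $ }
For A:
  PREDICT(A → '/') = { '/' }
  PREDICT(A → ε) = { $ }

All predict sets are disjoint. The grammar IS LL(1).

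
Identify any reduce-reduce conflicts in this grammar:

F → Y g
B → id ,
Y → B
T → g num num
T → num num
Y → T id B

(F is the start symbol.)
A reduce-reduce conflict occurs when an LR(0) state has two complete items [A → α .] and [B → β .] — both call for a reduction, and with no lookahead the parser cannot choose between them.

Augment with F' → F and build the canonical LR(0) collection (I0 = CLOSURE({[F' → . F]}), then GOTO on every symbol after a dot until no new states appear). It has 15 states:
  I0: { [B → . id ,], [F → . Y g], [F' → . F], [T → . g num num], [T → . num num], [Y → . B], [Y → . T id B] }  — shift
  I1: { [Y → B .] }  — reduce
  I2: { [F' → F .] }  — accept
  I3: { [Y → T . id B] }  — shift
  I4: { [F → Y . g] }  — shift
  I5: { [T → g . num num] }  — shift
  I6: { [B → id . ,] }  — shift
  I7: { [T → num . num] }  — shift
  I8: { [T → num num .] }  — reduce
  I9: { [B → id , .] }  — reduce
  I10: { [T → g num . num] }  — shift
  I11: { [T → g num num .] }  — reduce
  I12: { [F → Y g .] }  — reduce
  I13: { [B → . id ,], [Y → T id . B] }  — shift
  I14: { [Y → T id B .] }  — reduce

No state contains more than one complete item.

Answer: No reduce-reduce conflicts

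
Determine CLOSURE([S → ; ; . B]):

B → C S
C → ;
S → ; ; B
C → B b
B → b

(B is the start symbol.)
To compute CLOSURE, for each item [A → α.Bβ] where B is a non-terminal, add [B → .γ] for all productions B → γ; repeat for the newly added items until nothing changes.

Start with: [S → ; ; . B]
  [S → ; ; . B] has the dot before B: add [B → . C S], [B → . b]
  [B → . C S] has the dot before C: add [C → . ;], [C → . B b]
No further items can be added.

CLOSURE = { [B → . C S], [B → . b], [C → . ;], [C → . B b], [S → ; ; . B] }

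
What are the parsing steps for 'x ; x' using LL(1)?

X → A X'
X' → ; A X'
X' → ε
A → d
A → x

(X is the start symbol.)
LL(1) parsing maintains a stack (initially the start symbol over $) and the input. At each step: if the stack top is a terminal, match it against the current input token; if it is a non-terminal N, replace it with the RHS of M[N, lookahead] (the unique production whose predict set contains the lookahead).

Stack is shown with the top on the left.

Stack     Input    Action
-------------------------
X $       x ; x $  output X → A X'
A X' $    x ; x $  output A → x
x X' $    x ; x $  match 'x'
X' $      ; x $    output X' → ; A X'
; A X' $  ; x $    match ';'
A X' $    x $      output A → x
x X' $    x $      match 'x'
X' $      $        output X' → ε
$         $        accept

The string is accepted.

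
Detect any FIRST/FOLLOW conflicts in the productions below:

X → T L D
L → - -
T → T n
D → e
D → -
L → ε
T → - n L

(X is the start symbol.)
Nullable non-terminals: L.

L: nullable alternative(s) L → ε; FOLLOW(L) = { '-', 'e', 'n' }
  L → - -: FIRST \ {ε} = { '-' } — overlaps FOLLOW(L) on { '-' }: CONFLICT
  L → ε: FIRST \ {ε} = { } — this is the only nullable alternative, skip

D, T, X have no nullable alternative, so no FIRST/FOLLOW check is needed there.

So the grammar has 1 FIRST/FOLLOW conflict (marked CONFLICT above).

Answer: Yes. L → '-' '-' with FOLLOW(L) on { '-' }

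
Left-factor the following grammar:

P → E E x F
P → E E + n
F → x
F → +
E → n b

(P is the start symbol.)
Left-factoring transforms A → αβ₁ | αβ₂ into A → αA' and A' → β₁ | β₂
(α is the longest common prefix among the alternatives). Repeat until
no nonterminal has two alternatives with a common prefix.

Round 1: P has alternatives sharing prefix 'E E'. Introduce P': P → E E P'
  Add: P' → x F
  Add: P' → + n

No remaining common prefixes — done.

Resulting grammar:
P → E E P'
P' → x F
P' → + n
F → x
F → +
E → n b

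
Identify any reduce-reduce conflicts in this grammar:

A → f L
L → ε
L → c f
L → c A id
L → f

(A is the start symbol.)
Yes — I7: [L → .] vs [L → c f .]

Augment with A' → A and build the canonical LR(0) collection (I0 = CLOSURE({[A' → . A]}), then GOTO on every symbol after a dot until no new states appear). It has 9 states:
  I0: { [A → . f L], [A' → . A] }  — shift
  I1: { [A' → A .] }  — accept
  I2: { [A → f . L], [L → . c A id], [L → . c f], [L → . f], [L → .] }  — shift, reduce
  I3: { [A → f L .] }  — reduce
  I4: { [A → . f L], [L → c . A id], [L → c . f] }  — shift
  I5: { [L → f .] }  — reduce
  I6: { [L → c A . id] }  — shift
  I7: { [A → f . L], [L → . c A id], [L → . c f], [L → . f], [L → .], [L → c f .] }  — shift, 2 reduces
  I8: { [L → c A id .] }  — reduce

I7 contains complete items [L → .], [L → c f .] — reduce-reduce conflict.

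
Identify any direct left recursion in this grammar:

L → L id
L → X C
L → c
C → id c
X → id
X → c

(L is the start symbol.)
L → L id: LEFT RECURSIVE (starts with L)
L → X C: starts with X
L → c: starts with c
C → id c: starts with id
X → id: starts with id
X → c: starts with c

The grammar has direct left recursion on: L.

Answer: Yes, L is left-recursive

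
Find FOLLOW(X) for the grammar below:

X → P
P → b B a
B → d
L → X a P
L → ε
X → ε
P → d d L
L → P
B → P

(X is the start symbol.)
{ $, 'a' }

X is the start symbol, so $ ∈ FOLLOW(X).
In L → X a P: X is followed by a P, add FIRST(a P) \ {ε} = { 'a' }

Taking the union: FOLLOW(X) = { $, 'a' }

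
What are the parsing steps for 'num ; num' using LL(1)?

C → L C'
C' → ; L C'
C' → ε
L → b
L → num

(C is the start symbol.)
LL(1) parsing maintains a stack (initially the start symbol over $) and the input. At each step: if the stack top is a terminal, match it against the current input token; if it is a non-terminal N, replace it with the RHS of M[N, lookahead] (the unique production whose predict set contains the lookahead).

Stack is shown with the top on the left.

Stack     Input        Action
-----------------------------
C $       num ; num $  output C → L C'
L C' $    num ; num $  output L → num
num C' $  num ; num $  match 'num'
C' $      ; num $      output C' → ; L C'
; L C' $  ; num $      match ';'
L C' $    num $        output L → num
num C' $  num $        match 'num'
C' $      $            output C' → ε
$         $            accept

The string is accepted.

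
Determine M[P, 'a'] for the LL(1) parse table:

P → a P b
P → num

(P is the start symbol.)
To find M[P, 'a'], we find productions for P where 'a' is in the predict set (PREDICT(N → α) = (FIRST(α) \ {ε}) ∪ (FOLLOW(N) if α ⇒* ε)).

P → a P b: PREDICT = { 'a' }
  'a' is in predict set, so this production goes in M[P, 'a']
P → num: PREDICT = { 'num' }

M[P, 'a'] = P → a P b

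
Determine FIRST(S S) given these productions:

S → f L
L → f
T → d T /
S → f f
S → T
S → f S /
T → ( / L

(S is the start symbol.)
FIRST sets of the non-terminals involved (from the grammar, by fixed-point iteration):
  FIRST(S) = { '(', 'd', 'f' }

To compute FIRST(S S), process the symbols left to right:
Symbol S is a non-terminal. Add FIRST(S) \ {ε} = { '(', 'd', 'f' }
S is not nullable (ε ∉ FIRST(S)), so stop here.
FIRST(S S) = { '(', 'd', 'f' }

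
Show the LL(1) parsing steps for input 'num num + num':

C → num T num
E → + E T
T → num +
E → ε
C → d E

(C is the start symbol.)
LL(1) parsing maintains a stack (initially the start symbol over $) and the input. At each step: if the stack top is a terminal, match it against the current input token; if it is a non-terminal N, replace it with the RHS of M[N, lookahead] (the unique production whose predict set contains the lookahead).

Stack is shown with the top on the left.

Stack        Input            Action
------------------------------------
C $          num num + num $  output C → num T num
num T num $  num num + num $  match 'num'
T num $      num + num $      output T → num +
num + num $  num + num $      match 'num'
+ num $      + num $          match '+'
num $        num $            match 'num'
$            $                accept

The string is accepted.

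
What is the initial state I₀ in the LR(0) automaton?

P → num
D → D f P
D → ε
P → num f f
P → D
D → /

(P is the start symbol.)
First, augment the grammar with P' → P
I₀ = CLOSURE({ [P' → . P] }):
  [P' → . P] has the dot before P: add [P → . num], [P → . num f f], [P → . D]
  [P → . D] has the dot before D: add [D → . D f P], [D → .], [D → . /]
No further items can be added.

I₀ = { [D → . /], [D → . D f P], [D → .], [P → . D], [P → . num f f], [P → . num], [P' → . P] }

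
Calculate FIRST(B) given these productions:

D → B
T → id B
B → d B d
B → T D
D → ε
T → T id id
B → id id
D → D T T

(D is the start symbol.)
FIRST sets of the other non-terminals involved (by the same procedure, iterated to a fixed point):
  FIRST(T) = { 'id' }

From B → d B d:
  - d is a terminal: add 'd' and stop
From B → T D:
  - T is a non-terminal: add FIRST(T) \ {ε} = { 'id' }
    T is not nullable, so stop
From B → id id:
  - id is a terminal: add 'id' and stop

Collecting: FIRST(B) = { 'd', 'id' }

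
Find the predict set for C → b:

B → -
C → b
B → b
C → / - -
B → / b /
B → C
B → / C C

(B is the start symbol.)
PREDICT(C → b) = (FIRST(RHS) \ {ε}) ∪ (FOLLOW(C) if ε ∈ FIRST(RHS), i.e. RHS ⇒* ε)
FIRST(b) = { 'b' }
ε ∉ FIRST(b), so FOLLOW(C) is not added.
PREDICT(C → b) = { 'b' }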